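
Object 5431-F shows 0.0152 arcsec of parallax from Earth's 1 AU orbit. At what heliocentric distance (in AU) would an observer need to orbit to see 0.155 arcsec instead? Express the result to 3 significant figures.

10.2 AU

Parallax scales linearly with baseline: p ∝ B, so B = p_target / p_Earth × 1 AU.
B = 0.155 / 0.0152 = 10.197 AU.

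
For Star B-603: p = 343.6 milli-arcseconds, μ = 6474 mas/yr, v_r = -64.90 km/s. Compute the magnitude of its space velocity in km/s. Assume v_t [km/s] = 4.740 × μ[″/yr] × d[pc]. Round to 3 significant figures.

d = 1/p = 1/0.3436″ = 2.9104 pc.
μ = 6474 mas/yr = 6.474 ″/yr.
v_t = 4.740 μ d = 4.740 × 6.474 × 2.9104 = 89.311 km/s.
v = √(v_r² + v_t²) = √((-64.90)² + 89.311²) = √12188.5 = 110.4 km/s.

110 km/s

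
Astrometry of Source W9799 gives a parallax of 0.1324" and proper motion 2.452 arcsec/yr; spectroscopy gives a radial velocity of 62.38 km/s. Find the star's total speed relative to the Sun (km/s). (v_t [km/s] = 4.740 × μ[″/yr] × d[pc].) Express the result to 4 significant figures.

107.7 km/s

d = 1/p = 1/0.1324″ = 7.5529 pc.
v_t = 4.740 μ d = 4.740 × 2.452 × 7.5529 = 87.783 km/s.
v = √(v_r² + v_t²) = √(62.38² + 87.783²) = √11597.1 = 107.69 km/s.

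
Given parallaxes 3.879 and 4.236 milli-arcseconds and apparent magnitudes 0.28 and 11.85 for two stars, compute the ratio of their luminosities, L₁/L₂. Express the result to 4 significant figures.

L₁/L₂ = 50640

d₁ = 1/p₁ = 1/0.003879″ = 257.8 pc; d₂ = 1/p₂ = 1/0.004236″ = 236.07 pc.
M₁ = m₁ − 5 log₁₀ d₁ + 5 = 0.28 − 12.0564 + 5 = -6.7764.
M₂ = 11.85 − 11.8652 + 5 = 4.9848.
L₁/L₂ = 10^(0.4(M₂ − M₁)) = 10^(0.4 × 11.7612) = 10^4.70448 = 50638.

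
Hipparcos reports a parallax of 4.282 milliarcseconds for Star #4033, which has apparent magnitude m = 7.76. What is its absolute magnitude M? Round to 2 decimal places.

d = 1/p = 1/0.004282″ = 233.54 pc.
m − M = 5 log₁₀(233.54) − 5 = 11.8418 − 5 = 6.8418.
M = m − (m − M) = 7.76 − 6.8418 = 0.92.

M = 0.92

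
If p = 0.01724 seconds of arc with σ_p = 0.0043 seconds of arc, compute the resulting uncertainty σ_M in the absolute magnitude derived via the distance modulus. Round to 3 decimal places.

σ_M = 0.542 mag

M = m − 5 log₁₀ d + 5 = m + 5 log₁₀ p + 5, so ∂M/∂p = 5/(p ln 10).
σ_M = (5/ln 10) · (σ_p/p) = 2.1715 × 0.0043/0.01724 = 2.1715 × 0.24942 = 0.54162.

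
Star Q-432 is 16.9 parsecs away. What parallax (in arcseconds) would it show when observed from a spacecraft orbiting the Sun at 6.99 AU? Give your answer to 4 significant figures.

p (arcsec) = B (AU) / d (pc).
p = 6.99 / 16.9 = 0.41361 arcsec.

0.4136 arcsec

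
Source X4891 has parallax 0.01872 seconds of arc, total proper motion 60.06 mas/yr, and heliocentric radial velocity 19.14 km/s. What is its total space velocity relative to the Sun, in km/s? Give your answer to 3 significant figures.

d = 1/p = 1/0.01872″ = 53.419 pc.
μ = 60.06 mas/yr = 0.06006 ″/yr.
v_t = 4.740 μ d = 4.740 × 0.06006 × 53.419 = 15.208 km/s.
v = √(v_r² + v_t²) = √(19.14² + 15.208²) = √597.623 = 24.446 km/s.

24.4 km/s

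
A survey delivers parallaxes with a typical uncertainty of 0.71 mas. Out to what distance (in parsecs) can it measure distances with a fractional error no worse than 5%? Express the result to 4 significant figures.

σ_d/d = σ_p/p, so the condition is σ_p/p ≤ 0.05, i.e. p ≥ σ_p/0.05.
p_min = 0.71/0.05 = 14.2 mas = 0.0142 arcsec.
d_max = 1/p_min = 1/0.0142 = 70.423 pc.

70.42 pc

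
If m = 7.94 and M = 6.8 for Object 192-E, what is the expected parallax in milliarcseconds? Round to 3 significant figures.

59.2 mas

m − M = 7.94 − 6.8 = 1.14.
d = 10^((m−M)/5 + 1) = 10^1.228 = 16.904 pc.
p = 1/d = 1/16.904 = 0.059158 arcsec = 59.158 mas.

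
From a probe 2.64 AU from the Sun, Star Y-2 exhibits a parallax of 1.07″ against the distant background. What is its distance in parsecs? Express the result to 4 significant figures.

With baseline B (in AU) and parallax p (in arcsec), d = B/p parsecs.
d = 2.64 / 1.07 = 2.4673 pc.

2.467 pc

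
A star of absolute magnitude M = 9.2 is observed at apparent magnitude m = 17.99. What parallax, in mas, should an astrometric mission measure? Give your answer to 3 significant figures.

m − M = 17.99 − 9.2 = 8.79.
d = 10^((m−M)/5 + 1) = 10^2.758 = 572.8 pc.
p = 1/d = 1/572.8 = 0.0017458 arcsec = 1.7458 mas.

1.75 mas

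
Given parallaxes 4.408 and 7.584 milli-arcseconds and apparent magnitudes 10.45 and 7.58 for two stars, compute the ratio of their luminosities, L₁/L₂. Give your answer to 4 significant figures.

d₁ = 1/p₁ = 1/0.004408″ = 226.86 pc; d₂ = 1/p₂ = 1/0.007584″ = 131.86 pc.
M₁ = m₁ − 5 log₁₀ d₁ + 5 = 10.45 − 11.7788 + 5 = 3.6712.
M₂ = 7.58 − 10.6006 + 5 = 1.9794.
L₁/L₂ = 10^(0.4(M₂ − M₁)) = 10^(0.4 × (-1.6918)) = 10^(-0.67672) = 0.21051.

L₁/L₂ = 0.2105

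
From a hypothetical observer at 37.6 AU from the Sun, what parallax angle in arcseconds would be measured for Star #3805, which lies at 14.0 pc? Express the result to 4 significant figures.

2.686 arcsec

p (arcsec) = B (AU) / d (pc).
p = 37.6 / 14.0 = 2.6857 arcsec.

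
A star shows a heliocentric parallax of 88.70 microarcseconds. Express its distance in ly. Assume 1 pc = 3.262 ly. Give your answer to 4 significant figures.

36780 ly

p = 88.70 microarcseconds = 0.00008870 arcsec.
d = 1/p = 1/0.00008870 = 11274 pc.
In light-years: 11274 × 3.262 = 36776 ly.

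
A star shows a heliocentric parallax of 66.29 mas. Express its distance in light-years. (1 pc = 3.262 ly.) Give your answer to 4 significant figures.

p = 66.29 mas = 0.06629 arcsec.
d = 1/p = 1/0.06629 = 15.085 pc.
In light-years: 15.085 × 3.262 = 49.207 ly.

49.21 light years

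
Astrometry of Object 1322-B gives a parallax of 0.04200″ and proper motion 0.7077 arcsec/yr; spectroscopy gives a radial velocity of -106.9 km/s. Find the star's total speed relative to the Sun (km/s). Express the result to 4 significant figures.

d = 1/p = 1/0.04200″ = 23.81 pc.
v_t = 4.740 μ d = 4.740 × 0.7077 × 23.81 = 79.871 km/s.
v = √(v_r² + v_t²) = √((-106.9)² + 79.871²) = √17807 = 133.44 km/s.

133.4 km/s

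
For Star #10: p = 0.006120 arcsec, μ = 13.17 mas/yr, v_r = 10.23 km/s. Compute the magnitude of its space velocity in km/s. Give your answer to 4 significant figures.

d = 1/p = 1/0.006120″ = 163.4 pc.
μ = 13.17 mas/yr = 0.01317 ″/yr.
v_t = 4.740 μ d = 4.740 × 0.01317 × 163.4 = 10.2 km/s.
v = √(v_r² + v_t²) = √(10.23² + 10.2²) = √208.693 = 14.446 km/s.

14.45 km/s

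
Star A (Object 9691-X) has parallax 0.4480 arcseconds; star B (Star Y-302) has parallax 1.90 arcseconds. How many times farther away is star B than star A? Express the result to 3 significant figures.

Since d = 1/p, d_B/d_A = p_A/p_B.
= 0.4480 / 1.90 = 0.23579.

0.236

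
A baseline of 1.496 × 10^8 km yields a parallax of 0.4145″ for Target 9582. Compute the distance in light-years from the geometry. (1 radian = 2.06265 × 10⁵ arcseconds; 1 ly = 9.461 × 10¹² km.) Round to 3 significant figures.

7.87 ly

θ = 0.4145″ = 0.4145/206265 = 2.0096 × 10^-6 rad.
d = B/θ = (1.496 × 10^8) / (2.0096 × 10^-6) = 7.4443 × 10^13 km = (7.4443 × 10^13) / (9.461 × 10^12) ly = 7.8684 ly.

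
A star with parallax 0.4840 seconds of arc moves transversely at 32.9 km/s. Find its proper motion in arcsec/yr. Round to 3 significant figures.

d = 1/p = 1/0.4840″ = 2.0661 pc.
μ = v_t / (4.74 d) = 32.9 / (4.74 × 2.0661) = 32.9 / 9.7933 = 3.3594 ″/yr.

3.36 arcsec/yr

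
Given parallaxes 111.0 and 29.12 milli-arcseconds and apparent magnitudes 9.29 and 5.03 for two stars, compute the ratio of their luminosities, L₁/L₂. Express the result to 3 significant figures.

d₁ = 1/p₁ = 1/0.1110″ = 9.009 pc; d₂ = 1/p₂ = 1/0.02912″ = 34.341 pc.
M₁ = m₁ − 5 log₁₀ d₁ + 5 = 9.29 − 4.7734 + 5 = 9.5166.
M₂ = 5.03 − 7.6791 + 5 = 2.3509.
L₁/L₂ = 10^(0.4(M₂ − M₁)) = 10^(0.4 × (-7.1657)) = 10^(-2.86628) = 0.0013606.

L₁/L₂ = 0.00136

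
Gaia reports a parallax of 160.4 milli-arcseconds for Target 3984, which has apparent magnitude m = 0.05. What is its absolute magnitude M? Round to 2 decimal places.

d = 1/p = 1/0.1604″ = 6.2344 pc.
m − M = 5 log₁₀(6.2344) − 5 = 3.9740 − 5 = -1.0260.
M = m − (m − M) = 0.05 − (-1.0260) = 1.08.

M = 1.08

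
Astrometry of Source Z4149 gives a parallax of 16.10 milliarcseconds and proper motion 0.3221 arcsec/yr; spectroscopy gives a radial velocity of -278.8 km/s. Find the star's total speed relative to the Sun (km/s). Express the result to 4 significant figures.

294.5 km/s

d = 1/p = 1/0.01610″ = 62.112 pc.
v_t = 4.740 μ d = 4.740 × 0.3221 × 62.112 = 94.83 km/s.
v = √(v_r² + v_t²) = √((-278.8)² + 94.83²) = √86722.2 = 294.49 km/s.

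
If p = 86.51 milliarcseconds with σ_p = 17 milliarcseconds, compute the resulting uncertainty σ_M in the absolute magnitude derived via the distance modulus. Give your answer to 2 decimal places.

σ_M = 0.43 mag

M = m − 5 log₁₀ d + 5 = m + 5 log₁₀ p + 5, so ∂M/∂p = 5/(p ln 10).
σ_M = (5/ln 10) · (σ_p/p) = 2.1715 × 17/86.51 = 2.1715 × 0.19651 = 0.42672.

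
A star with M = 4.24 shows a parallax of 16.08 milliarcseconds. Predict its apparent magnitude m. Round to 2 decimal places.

m = 8.21

d = 1/p = 1/0.01608″ = 62.189 pc.
m − M = 5 log₁₀ d − 5 = 5 log₁₀(62.189) − 5 = 8.9686 − 5 = 3.9686.
m = M + (m − M) = 4.24 + 3.9686 = 8.21.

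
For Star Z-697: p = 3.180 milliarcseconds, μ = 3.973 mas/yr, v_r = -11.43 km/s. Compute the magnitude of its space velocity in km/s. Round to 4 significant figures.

d = 1/p = 1/0.003180″ = 314.47 pc.
μ = 3.973 mas/yr = 0.003973 ″/yr.
v_t = 4.740 μ d = 4.740 × 0.003973 × 314.47 = 5.9221 km/s.
v = √(v_r² + v_t²) = √((-11.43)² + 5.9221²) = √165.716 = 12.873 km/s.

12.87 km/s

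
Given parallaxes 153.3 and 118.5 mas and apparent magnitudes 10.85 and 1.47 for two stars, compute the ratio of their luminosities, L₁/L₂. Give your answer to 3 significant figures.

d₁ = 1/p₁ = 1/0.1533″ = 6.5232 pc; d₂ = 1/p₂ = 1/0.1185″ = 8.4388 pc.
M₁ = m₁ − 5 log₁₀ d₁ + 5 = 10.85 − 4.0723 + 5 = 11.7777.
M₂ = 1.47 − 4.6314 + 5 = 1.8386.
L₁/L₂ = 10^(0.4(M₂ − M₁)) = 10^(0.4 × (-9.9391)) = 10^(-3.97564) = 0.00010577.

L₁/L₂ = 0.000106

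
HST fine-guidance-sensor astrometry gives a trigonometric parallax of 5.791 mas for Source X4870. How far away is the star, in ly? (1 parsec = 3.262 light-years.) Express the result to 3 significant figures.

p = 5.791 mas = 0.005791 arcsec.
d = 1/p = 1/0.005791 = 172.68 pc.
In light-years: 172.68 × 3.262 = 563.28 ly.

563 ly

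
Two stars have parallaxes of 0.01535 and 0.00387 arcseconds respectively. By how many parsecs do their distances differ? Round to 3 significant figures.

193 pc

d_A = 1/0.01535″ = 65.147 pc; d_B = 1/0.003870″ = 258.4 pc.
|d_B − d_A| = |258.4 − 65.147| = 193.25 pc.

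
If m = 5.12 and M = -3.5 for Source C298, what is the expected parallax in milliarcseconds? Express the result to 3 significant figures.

m − M = 5.12 − (-3.5) = 8.62.
d = 10^((m−M)/5 + 1) = 10^2.724 = 529.66 pc.
p = 1/d = 1/529.66 = 0.001888 arcsec = 1.888 mas.

1.89 mas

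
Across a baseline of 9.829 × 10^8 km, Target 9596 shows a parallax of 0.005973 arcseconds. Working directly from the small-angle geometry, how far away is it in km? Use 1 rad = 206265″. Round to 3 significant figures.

3.39 × 10^16 km

θ = 0.005973″ = 0.005973/206265 = 2.8958 × 10^-8 rad.
d = B/θ = (9.829 × 10^8) / (2.8958 × 10^-8) = 3.3942 × 10^16 km.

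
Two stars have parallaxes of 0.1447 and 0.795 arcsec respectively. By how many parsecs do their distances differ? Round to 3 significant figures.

5.65 pc

d_A = 1/0.1447″ = 6.9109 pc; d_B = 1/0.7950″ = 1.2579 pc.
|d_B − d_A| = |1.2579 − 6.9109| = 5.653 pc.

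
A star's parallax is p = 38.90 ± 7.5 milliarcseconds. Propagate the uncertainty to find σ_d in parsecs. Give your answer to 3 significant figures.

d = 1/p, so σ_d = σ_p / p².
σ_d = 0.00750 / (0.03890)² = 0.00750 / 0.0015132 = 4.9564 pc.

4.96 pc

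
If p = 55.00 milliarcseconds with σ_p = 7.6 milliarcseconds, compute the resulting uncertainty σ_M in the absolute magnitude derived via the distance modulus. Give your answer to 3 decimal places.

σ_M = 0.300 mag

M = m − 5 log₁₀ d + 5 = m + 5 log₁₀ p + 5, so ∂M/∂p = 5/(p ln 10).
σ_M = (5/ln 10) · (σ_p/p) = 2.1715 × 7.6/55.00 = 2.1715 × 0.13818 = 0.30006.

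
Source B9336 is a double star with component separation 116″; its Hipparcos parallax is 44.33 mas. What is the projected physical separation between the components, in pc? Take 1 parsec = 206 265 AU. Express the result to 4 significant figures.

0.01269 pc

d = 1/p = 1/0.04433″ = 22.558 pc.
At distance d (pc), an angle of θ arcsec spans θ·d AU: s = 116 × 22.558 = 2616.7 AU.
= 2616.7 / 206265 = 0.012686 pc.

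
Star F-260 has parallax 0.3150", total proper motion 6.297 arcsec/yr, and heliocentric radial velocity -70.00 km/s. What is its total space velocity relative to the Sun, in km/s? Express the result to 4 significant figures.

117.8 km/s

d = 1/p = 1/0.3150″ = 3.1746 pc.
v_t = 4.740 μ d = 4.740 × 6.297 × 3.1746 = 94.755 km/s.
v = √(v_r² + v_t²) = √((-70.00)² + 94.755²) = √13878.5 = 117.81 km/s.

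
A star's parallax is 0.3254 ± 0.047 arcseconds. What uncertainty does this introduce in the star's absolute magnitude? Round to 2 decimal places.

σ_M = 0.31 mag

M = m − 5 log₁₀ d + 5 = m + 5 log₁₀ p + 5, so ∂M/∂p = 5/(p ln 10).
σ_M = (5/ln 10) · (σ_p/p) = 2.1715 × 0.047/0.3254 = 2.1715 × 0.14444 = 0.31365.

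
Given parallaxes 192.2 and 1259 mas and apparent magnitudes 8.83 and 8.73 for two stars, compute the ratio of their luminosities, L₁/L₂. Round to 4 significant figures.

L₁/L₂ = 39.13

d₁ = 1/p₁ = 1/0.1922″ = 5.2029 pc; d₂ = 1/p₂ = 1/1.259″ = 0.79428 pc.
M₁ = m₁ − 5 log₁₀ d₁ + 5 = 8.83 − 3.5812 + 5 = 10.2488.
M₂ = 8.73 − (-0.5001) + 5 = 14.2301.
L₁/L₂ = 10^(0.4(M₂ − M₁)) = 10^(0.4 × 3.9813) = 10^1.59252 = 39.131.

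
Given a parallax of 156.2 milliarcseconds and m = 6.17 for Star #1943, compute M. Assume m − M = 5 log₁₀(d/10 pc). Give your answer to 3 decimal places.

d = 1/p = 1/0.1562″ = 6.402 pc.
m − M = 5 log₁₀(6.402) − 5 = 4.0316 − 5 = -0.9684.
M = m − (m − M) = 6.17 − (-0.9684) = 7.138.

M = 7.138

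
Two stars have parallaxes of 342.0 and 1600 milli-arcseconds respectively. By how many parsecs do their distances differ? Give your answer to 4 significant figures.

2.299 pc

d_A = 1/0.3420″ = 2.924 pc; d_B = 1/1.600″ = 0.625 pc.
|d_B − d_A| = |0.625 − 2.924| = 2.299 pc.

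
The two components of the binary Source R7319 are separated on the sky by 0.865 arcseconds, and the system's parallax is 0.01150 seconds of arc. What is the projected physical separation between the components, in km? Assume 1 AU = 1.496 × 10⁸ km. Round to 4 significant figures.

1.125 × 10^10 km

d = 1/p = 1/0.01150″ = 86.957 pc.
At distance d (pc), an angle of θ arcsec spans θ·d AU: s = 0.865 × 86.957 = 75.218 AU.
= 75.218 × 1.496 × 10⁸ km = 1.1253 × 10^10 km.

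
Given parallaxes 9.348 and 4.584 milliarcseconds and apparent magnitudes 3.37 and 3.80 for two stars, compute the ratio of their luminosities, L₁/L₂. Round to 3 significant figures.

L₁/L₂ = 0.357

d₁ = 1/p₁ = 1/0.009348″ = 106.97 pc; d₂ = 1/p₂ = 1/0.004584″ = 218.15 pc.
M₁ = m₁ − 5 log₁₀ d₁ + 5 = 3.37 − 10.1463 + 5 = -1.7763.
M₂ = 3.80 − 11.6938 + 5 = -2.8938.
L₁/L₂ = 10^(0.4(M₂ − M₁)) = 10^(0.4 × (-1.1175)) = 10^(-0.44700) = 0.35727.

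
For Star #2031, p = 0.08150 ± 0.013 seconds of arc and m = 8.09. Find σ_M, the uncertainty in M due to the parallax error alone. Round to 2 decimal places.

σ_M = 0.35 mag

M = m − 5 log₁₀ d + 5 = m + 5 log₁₀ p + 5, so ∂M/∂p = 5/(p ln 10).
σ_M = (5/ln 10) · (σ_p/p) = 2.1715 × 0.013/0.08150 = 2.1715 × 0.15951 = 0.34638.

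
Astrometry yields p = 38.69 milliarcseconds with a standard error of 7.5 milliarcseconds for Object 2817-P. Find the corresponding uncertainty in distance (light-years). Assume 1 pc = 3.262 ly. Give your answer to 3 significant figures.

16.3 ly

d = 1/p, so σ_d = σ_p / p².
σ_d = 0.00750 / (0.03869)² = 0.00750 / 0.0014969 = 5.0104 pc = 5.0104 × 3.262 ly = 16.344 ly.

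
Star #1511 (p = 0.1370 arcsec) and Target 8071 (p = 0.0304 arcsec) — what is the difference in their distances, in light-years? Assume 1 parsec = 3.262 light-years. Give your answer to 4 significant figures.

d_A = 1/0.1370″ = 7.2993 pc; d_B = 1/0.03040″ = 32.895 pc.
|d_B − d_A| = |32.895 − 7.2993| = 25.596 pc = 25.596 × 3.262 ly = 83.494 ly.

83.49 ly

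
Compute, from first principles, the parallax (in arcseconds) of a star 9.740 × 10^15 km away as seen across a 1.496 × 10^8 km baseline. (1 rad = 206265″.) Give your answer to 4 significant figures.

θ ≈ B/d = (1.496 × 10^8) / (9.740 × 10^15) = 1.5359 × 10^-8 rad.
In arcseconds: 1.5359 × 10^-8 × 206265 = 0.003168″.

0.003168 arcsec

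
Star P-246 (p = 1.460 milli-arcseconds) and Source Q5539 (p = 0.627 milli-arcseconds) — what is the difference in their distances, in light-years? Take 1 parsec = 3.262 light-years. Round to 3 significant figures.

2970 ly

d_A = 1/0.001460″ = 684.93 pc; d_B = 1/0.0006270″ = 1594.9 pc.
|d_B − d_A| = |1594.9 − 684.93| = 909.97 pc = 909.97 × 3.262 ly = 2968.3 ly.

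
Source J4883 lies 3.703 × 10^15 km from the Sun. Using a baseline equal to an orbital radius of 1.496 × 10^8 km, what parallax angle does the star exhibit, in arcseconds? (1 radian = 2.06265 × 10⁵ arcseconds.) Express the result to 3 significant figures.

θ ≈ B/d = (1.496 × 10^8) / (3.703 × 10^15) = 4.0400 × 10^-8 rad.
In arcseconds: 4.0400 × 10^-8 × 206265 = 0.0083331″.

0.00833 arcsec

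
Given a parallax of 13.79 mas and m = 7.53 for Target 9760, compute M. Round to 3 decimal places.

d = 1/p = 1/0.01379″ = 72.516 pc.
m − M = 5 log₁₀(72.516) − 5 = 9.3022 − 5 = 4.3022.
M = m − (m − M) = 7.53 − 4.3022 = 3.228.

M = 3.228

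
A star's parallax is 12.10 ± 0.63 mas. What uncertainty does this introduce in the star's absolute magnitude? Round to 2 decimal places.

M = m − 5 log₁₀ d + 5 = m + 5 log₁₀ p + 5, so ∂M/∂p = 5/(p ln 10).
σ_M = (5/ln 10) · (σ_p/p) = 2.1715 × 0.63/12.10 = 2.1715 × 0.052066 = 0.11306.

σ_M = 0.11 mag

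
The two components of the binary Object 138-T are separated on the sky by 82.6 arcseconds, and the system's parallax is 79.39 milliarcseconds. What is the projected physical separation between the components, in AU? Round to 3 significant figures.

1040 AU

d = 1/p = 1/0.07939″ = 12.596 pc.
At distance d (pc), an angle of θ arcsec spans θ·d AU: s = 82.6 × 12.596 = 1040.4 AU.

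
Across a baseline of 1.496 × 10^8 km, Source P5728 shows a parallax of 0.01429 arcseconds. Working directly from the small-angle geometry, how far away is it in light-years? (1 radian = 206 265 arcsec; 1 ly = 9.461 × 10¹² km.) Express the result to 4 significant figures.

228.2 ly

θ = 0.01429″ = 0.01429/206265 = 6.9280 × 10^-8 rad.
d = B/θ = (1.496 × 10^8) / (6.9280 × 10^-8) = 2.1594 × 10^15 km = (2.1594 × 10^15) / (9.461 × 10^12) ly = 228.24 ly.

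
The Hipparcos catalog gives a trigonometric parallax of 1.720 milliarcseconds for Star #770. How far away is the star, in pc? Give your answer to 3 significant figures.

p = 1.720 milliarcseconds = 0.001720 arcsec.
d = 1/p = 1/0.001720 = 581.4 pc.

581 pc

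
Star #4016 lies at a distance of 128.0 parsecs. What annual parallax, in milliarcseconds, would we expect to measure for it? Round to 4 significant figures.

p = 1/d = 1/128 = 0.0078125 arcsec.
= 0.0078125 × 1000 = 7.8125 mas.

7.813 mas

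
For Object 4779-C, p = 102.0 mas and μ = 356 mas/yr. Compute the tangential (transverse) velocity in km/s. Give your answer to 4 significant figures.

d = 1/p = 1/0.1020″ = 9.8039 pc.
μ = 356 mas/yr = 0.356 ″/yr.
v_t = 4.74 × μ × d = 4.74 × 0.356 × 9.8039 = 16.543 km/s.

16.54 km/s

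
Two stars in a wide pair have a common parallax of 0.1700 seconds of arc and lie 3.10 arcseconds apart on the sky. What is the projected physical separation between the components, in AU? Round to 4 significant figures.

d = 1/p = 1/0.1700″ = 5.8824 pc.
At distance d (pc), an angle of θ arcsec spans θ·d AU: s = 3.10 × 5.8824 = 18.235 AU.

18.24 AU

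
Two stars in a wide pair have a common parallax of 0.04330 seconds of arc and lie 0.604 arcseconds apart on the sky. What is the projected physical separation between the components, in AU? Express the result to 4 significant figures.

13.95 AU

d = 1/p = 1/0.04330″ = 23.095 pc.
At distance d (pc), an angle of θ arcsec spans θ·d AU: s = 0.604 × 23.095 = 13.949 AU.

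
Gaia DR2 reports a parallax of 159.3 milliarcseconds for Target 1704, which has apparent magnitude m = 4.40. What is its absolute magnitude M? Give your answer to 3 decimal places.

d = 1/p = 1/0.1593″ = 6.2775 pc.
m − M = 5 log₁₀(6.2775) − 5 = 3.9889 − 5 = -1.0111.
M = m − (m − M) = 4.40 − (-1.0111) = 5.411.

M = 5.411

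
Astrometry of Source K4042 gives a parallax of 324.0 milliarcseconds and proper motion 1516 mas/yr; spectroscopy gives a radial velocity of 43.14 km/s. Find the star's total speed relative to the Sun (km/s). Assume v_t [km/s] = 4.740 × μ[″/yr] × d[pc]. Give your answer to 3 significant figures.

d = 1/p = 1/0.3240″ = 3.0864 pc.
μ = 1516 mas/yr = 1.516 ″/yr.
v_t = 4.740 μ d = 4.740 × 1.516 × 3.0864 = 22.178 km/s.
v = √(v_r² + v_t²) = √(43.14² + 22.178²) = √2352.92 = 48.507 km/s.

48.5 km/s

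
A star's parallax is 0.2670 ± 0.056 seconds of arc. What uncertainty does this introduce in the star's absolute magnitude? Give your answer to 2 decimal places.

M = m − 5 log₁₀ d + 5 = m + 5 log₁₀ p + 5, so ∂M/∂p = 5/(p ln 10).
σ_M = (5/ln 10) · (σ_p/p) = 2.1715 × 0.056/0.2670 = 2.1715 × 0.20974 = 0.45545.

σ_M = 0.46 mag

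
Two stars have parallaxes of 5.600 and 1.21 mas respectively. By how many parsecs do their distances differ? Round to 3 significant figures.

d_A = 1/0.005600″ = 178.57 pc; d_B = 1/0.001210″ = 826.45 pc.
|d_B − d_A| = |826.45 − 178.57| = 647.88 pc.

648 pc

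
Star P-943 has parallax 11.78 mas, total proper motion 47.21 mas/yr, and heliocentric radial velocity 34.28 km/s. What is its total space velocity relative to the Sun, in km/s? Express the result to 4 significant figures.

d = 1/p = 1/0.01178″ = 84.89 pc.
μ = 47.21 mas/yr = 0.04721 ″/yr.
v_t = 4.740 μ d = 4.740 × 0.04721 × 84.89 = 18.996 km/s.
v = √(v_r² + v_t²) = √(34.28² + 18.996²) = √1535.97 = 39.191 km/s.

39.19 km/s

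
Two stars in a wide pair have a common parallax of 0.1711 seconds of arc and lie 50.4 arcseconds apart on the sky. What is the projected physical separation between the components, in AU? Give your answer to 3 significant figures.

295 AU

d = 1/p = 1/0.1711″ = 5.8445 pc.
At distance d (pc), an angle of θ arcsec spans θ·d AU: s = 50.4 × 5.8445 = 294.56 AU.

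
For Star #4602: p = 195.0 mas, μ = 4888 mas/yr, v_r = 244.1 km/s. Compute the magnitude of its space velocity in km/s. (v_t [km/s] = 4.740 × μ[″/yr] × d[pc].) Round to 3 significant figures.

271 km/s

d = 1/p = 1/0.1950″ = 5.1282 pc.
μ = 4888 mas/yr = 4.888 ″/yr.
v_t = 4.740 μ d = 4.740 × 4.888 × 5.1282 = 118.82 km/s.
v = √(v_r² + v_t²) = √(244.1² + 118.82²) = √73703 = 271.48 km/s.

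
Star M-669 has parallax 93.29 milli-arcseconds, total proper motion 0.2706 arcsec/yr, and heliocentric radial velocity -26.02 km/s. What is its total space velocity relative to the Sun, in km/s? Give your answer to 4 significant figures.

29.43 km/s

d = 1/p = 1/0.09329″ = 10.719 pc.
v_t = 4.740 μ d = 4.740 × 0.2706 × 10.719 = 13.749 km/s.
v = √(v_r² + v_t²) = √((-26.02)² + 13.749²) = √866.075 = 29.429 km/s.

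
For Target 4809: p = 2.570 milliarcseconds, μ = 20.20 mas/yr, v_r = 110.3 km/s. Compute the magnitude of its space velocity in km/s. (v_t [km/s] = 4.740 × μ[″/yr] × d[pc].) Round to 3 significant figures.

d = 1/p = 1/0.002570″ = 389.11 pc.
μ = 20.20 mas/yr = 0.02020 ″/yr.
v_t = 4.740 μ d = 4.740 × 0.02020 × 389.11 = 37.257 km/s.
v = √(v_r² + v_t²) = √(110.3² + 37.257²) = √13554.2 = 116.42 km/s.

116 km/s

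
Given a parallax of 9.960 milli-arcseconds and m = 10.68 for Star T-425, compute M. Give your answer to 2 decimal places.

d = 1/p = 1/0.009960″ = 100.4 pc.
m − M = 5 log₁₀(100.4) − 5 = 10.0087 − 5 = 5.0087.
M = m − (m − M) = 10.68 − 5.0087 = 5.67.

M = 5.67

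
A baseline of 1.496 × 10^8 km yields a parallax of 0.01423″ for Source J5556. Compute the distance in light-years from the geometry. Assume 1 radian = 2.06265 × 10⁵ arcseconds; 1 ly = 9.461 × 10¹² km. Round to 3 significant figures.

θ = 0.01423″ = 0.01423/206265 = 6.8989 × 10^-8 rad.
d = B/θ = (1.496 × 10^8) / (6.8989 × 10^-8) = 2.1685 × 10^15 km = (2.1685 × 10^15) / (9.461 × 10^12) ly = 229.2 ly.

229 ly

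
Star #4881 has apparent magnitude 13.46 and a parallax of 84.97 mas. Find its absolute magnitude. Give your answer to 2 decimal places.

d = 1/p = 1/0.08497″ = 11.769 pc.
m − M = 5 log₁₀(11.769) − 5 = 5.3537 − 5 = 0.3537.
M = m − (m − M) = 13.46 − 0.3537 = 13.11.

M = 13.11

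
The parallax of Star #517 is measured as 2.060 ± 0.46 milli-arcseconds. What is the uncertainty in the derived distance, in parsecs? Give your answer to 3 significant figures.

d = 1/p, so σ_d = σ_p / p².
σ_d = 0.000460 / (0.002060)² = 0.000460 / 0.0000042436 = 108.4 pc.

108 pc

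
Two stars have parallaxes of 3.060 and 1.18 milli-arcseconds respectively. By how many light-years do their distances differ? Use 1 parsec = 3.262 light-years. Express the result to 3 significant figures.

d_A = 1/0.003060″ = 326.8 pc; d_B = 1/0.001180″ = 847.46 pc.
|d_B − d_A| = |847.46 − 326.8| = 520.66 pc = 520.66 × 3.262 ly = 1698.4 ly.

1700 ly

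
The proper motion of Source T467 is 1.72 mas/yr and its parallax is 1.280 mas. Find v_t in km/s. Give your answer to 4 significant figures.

6.369 km/s

d = 1/p = 1/0.001280″ = 781.25 pc.
μ = 1.72 mas/yr = 0.00172 ″/yr.
v_t = 4.74 × μ × d = 4.74 × 0.00172 × 781.25 = 6.3694 km/s.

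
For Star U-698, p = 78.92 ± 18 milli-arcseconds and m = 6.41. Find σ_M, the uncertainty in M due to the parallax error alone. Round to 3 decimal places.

M = m − 5 log₁₀ d + 5 = m + 5 log₁₀ p + 5, so ∂M/∂p = 5/(p ln 10).
σ_M = (5/ln 10) · (σ_p/p) = 2.1715 × 18/78.92 = 2.1715 × 0.22808 = 0.49528.

σ_M = 0.495 mag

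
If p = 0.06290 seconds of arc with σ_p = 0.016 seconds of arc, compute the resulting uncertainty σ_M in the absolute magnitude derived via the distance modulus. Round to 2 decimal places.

σ_M = 0.55 mag

M = m − 5 log₁₀ d + 5 = m + 5 log₁₀ p + 5, so ∂M/∂p = 5/(p ln 10).
σ_M = (5/ln 10) · (σ_p/p) = 2.1715 × 0.016/0.06290 = 2.1715 × 0.25437 = 0.55236.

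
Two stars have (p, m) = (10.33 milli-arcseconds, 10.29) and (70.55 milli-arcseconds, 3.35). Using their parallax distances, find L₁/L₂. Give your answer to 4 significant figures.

L₁/L₂ = 0.07813

d₁ = 1/p₁ = 1/0.01033″ = 96.805 pc; d₂ = 1/p₂ = 1/0.07055″ = 14.174 pc.
M₁ = m₁ − 5 log₁₀ d₁ + 5 = 10.29 − 9.9295 + 5 = 5.3605.
M₂ = 3.35 − 5.7575 + 5 = 2.5925.
L₁/L₂ = 10^(0.4(M₂ − M₁)) = 10^(0.4 × (-2.7680)) = 10^(-1.10720) = 0.078127.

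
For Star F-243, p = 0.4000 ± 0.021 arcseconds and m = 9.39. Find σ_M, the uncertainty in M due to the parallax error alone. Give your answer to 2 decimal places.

σ_M = 0.11 mag

M = m − 5 log₁₀ d + 5 = m + 5 log₁₀ p + 5, so ∂M/∂p = 5/(p ln 10).
σ_M = (5/ln 10) · (σ_p/p) = 2.1715 × 0.021/0.4000 = 2.1715 × 0.0525 = 0.114.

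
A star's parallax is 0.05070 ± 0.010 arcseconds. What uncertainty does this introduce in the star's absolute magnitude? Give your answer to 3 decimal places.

σ_M = 0.428 mag

M = m − 5 log₁₀ d + 5 = m + 5 log₁₀ p + 5, so ∂M/∂p = 5/(p ln 10).
σ_M = (5/ln 10) · (σ_p/p) = 2.1715 × 0.010/0.05070 = 2.1715 × 0.19724 = 0.42831.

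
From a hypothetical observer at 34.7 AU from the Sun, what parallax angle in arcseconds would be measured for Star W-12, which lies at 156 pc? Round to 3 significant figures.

p (arcsec) = B (AU) / d (pc).
p = 34.7 / 156 = 0.22244 arcsec.

0.222 arcsec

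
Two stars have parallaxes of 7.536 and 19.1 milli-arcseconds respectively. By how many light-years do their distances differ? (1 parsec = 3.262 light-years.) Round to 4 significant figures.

262.1 ly

d_A = 1/0.007536″ = 132.7 pc; d_B = 1/0.01910″ = 52.356 pc.
|d_B − d_A| = |52.356 − 132.7| = 80.344 pc = 80.344 × 3.262 ly = 262.08 ly.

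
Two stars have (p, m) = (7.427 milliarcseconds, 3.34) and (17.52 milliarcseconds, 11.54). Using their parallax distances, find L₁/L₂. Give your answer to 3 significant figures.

L₁/L₂ = 10600

d₁ = 1/p₁ = 1/0.007427″ = 134.64 pc; d₂ = 1/p₂ = 1/0.01752″ = 57.078 pc.
M₁ = m₁ − 5 log₁₀ d₁ + 5 = 3.34 − 10.6459 + 5 = -2.3059.
M₂ = 11.54 − 8.7823 + 5 = 7.7577.
L₁/L₂ = 10^(0.4(M₂ − M₁)) = 10^(0.4 × 10.0636) = 10^4.02544 = 10603.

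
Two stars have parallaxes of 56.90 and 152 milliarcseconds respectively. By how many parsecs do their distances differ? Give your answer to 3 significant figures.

d_A = 1/0.05690″ = 17.575 pc; d_B = 1/0.1520″ = 6.5789 pc.
|d_B − d_A| = |6.5789 − 17.575| = 10.996 pc.

11.0 pc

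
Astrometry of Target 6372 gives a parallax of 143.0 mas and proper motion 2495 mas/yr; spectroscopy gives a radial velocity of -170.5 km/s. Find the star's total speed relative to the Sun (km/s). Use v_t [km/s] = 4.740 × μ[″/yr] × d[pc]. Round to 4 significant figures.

d = 1/p = 1/0.1430″ = 6.993 pc.
μ = 2495 mas/yr = 2.495 ″/yr.
v_t = 4.740 μ d = 4.740 × 2.495 × 6.993 = 82.701 km/s.
v = √(v_r² + v_t²) = √((-170.5)² + 82.701²) = √35909.7 = 189.5 km/s.

189.5 km/s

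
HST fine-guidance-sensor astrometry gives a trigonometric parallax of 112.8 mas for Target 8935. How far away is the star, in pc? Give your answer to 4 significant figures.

8.865 pc

p = 112.8 mas = 0.1128 arcsec.
d = 1/p = 1/0.1128 = 8.8652 pc.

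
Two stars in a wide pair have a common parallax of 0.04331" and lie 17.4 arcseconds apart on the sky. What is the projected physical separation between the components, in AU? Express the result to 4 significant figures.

401.8 AU

d = 1/p = 1/0.04331″ = 23.089 pc.
At distance d (pc), an angle of θ arcsec spans θ·d AU: s = 17.4 × 23.089 = 401.75 AU.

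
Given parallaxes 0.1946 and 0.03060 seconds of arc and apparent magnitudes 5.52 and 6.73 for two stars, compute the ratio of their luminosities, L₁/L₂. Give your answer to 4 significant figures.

d₁ = 1/p₁ = 1/0.1946″ = 5.1387 pc; d₂ = 1/p₂ = 1/0.03060″ = 32.68 pc.
M₁ = m₁ − 5 log₁₀ d₁ + 5 = 5.52 − 3.5543 + 5 = 6.9657.
M₂ = 6.73 − 7.5714 + 5 = 4.1586.
L₁/L₂ = 10^(0.4(M₂ − M₁)) = 10^(0.4 × (-2.8071)) = 10^(-1.12284) = 0.075363.

L₁/L₂ = 0.07536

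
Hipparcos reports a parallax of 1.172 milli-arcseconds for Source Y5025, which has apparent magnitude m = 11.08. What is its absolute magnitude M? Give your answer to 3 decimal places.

d = 1/p = 1/0.001172″ = 853.24 pc.
m − M = 5 log₁₀(853.24) − 5 = 14.6554 − 5 = 9.6554.
M = m − (m − M) = 11.08 − 9.6554 = 1.425.

M = 1.425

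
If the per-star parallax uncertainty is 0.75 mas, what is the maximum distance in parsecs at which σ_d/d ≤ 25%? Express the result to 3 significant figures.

333 pc

σ_d/d = σ_p/p, so the condition is σ_p/p ≤ 0.25, i.e. p ≥ σ_p/0.25.
p_min = 0.75/0.25 = 3 mas = 0.003 arcsec.
d_max = 1/p_min = 1/0.003 = 333.33 pc.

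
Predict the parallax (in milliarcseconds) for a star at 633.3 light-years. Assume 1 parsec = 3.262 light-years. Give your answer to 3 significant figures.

d = 633.3 ly ÷ 3.262 = 194.14 pc.
p = 1/d = 1/194.14 = 0.0051509 arcsec.
= 0.0051509 × 1000 = 5.1509 mas.

5.15 mas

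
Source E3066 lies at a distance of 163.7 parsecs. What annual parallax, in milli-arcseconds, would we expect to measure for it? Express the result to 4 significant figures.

6.109 mas

p = 1/d = 1/163.7 = 0.0061087 arcsec.
= 0.0061087 × 1000 = 6.1087 mas.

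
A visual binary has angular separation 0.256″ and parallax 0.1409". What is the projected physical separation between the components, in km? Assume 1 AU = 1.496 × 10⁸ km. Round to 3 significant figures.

d = 1/p = 1/0.1409″ = 7.0972 pc.
At distance d (pc), an angle of θ arcsec spans θ·d AU: s = 0.256 × 7.0972 = 1.8169 AU.
= 1.8169 × 1.496 × 10⁸ km = 2.7181 × 10^8 km.

2.72 × 10^8 km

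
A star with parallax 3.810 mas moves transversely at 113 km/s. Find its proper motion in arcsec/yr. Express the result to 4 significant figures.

d = 1/p = 1/0.003810″ = 262.47 pc.
μ = v_t / (4.74 d) = 113 / (4.74 × 262.47) = 113 / 1244.1 = 0.090829 ″/yr.

0.09083 arcsec/yr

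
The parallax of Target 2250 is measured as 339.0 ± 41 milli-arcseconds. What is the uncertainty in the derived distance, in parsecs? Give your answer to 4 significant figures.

0.3568 pc

d = 1/p, so σ_d = σ_p / p².
σ_d = 0.0410 / (0.3390)² = 0.0410 / 0.11492 = 0.35677 pc.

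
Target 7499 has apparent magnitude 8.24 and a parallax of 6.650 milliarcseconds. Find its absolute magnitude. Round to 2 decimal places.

d = 1/p = 1/0.006650″ = 150.38 pc.
m − M = 5 log₁₀(150.38) − 5 = 10.8860 − 5 = 5.8860.
M = m − (m − M) = 8.24 − 5.8860 = 2.35.

M = 2.35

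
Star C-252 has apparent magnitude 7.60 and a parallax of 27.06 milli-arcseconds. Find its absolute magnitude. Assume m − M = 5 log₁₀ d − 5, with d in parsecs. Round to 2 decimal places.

M = 4.76

d = 1/p = 1/0.02706″ = 36.955 pc.
m − M = 5 log₁₀(36.955) − 5 = 7.8384 − 5 = 2.8384.
M = m − (m − M) = 7.60 − 2.8384 = 4.76.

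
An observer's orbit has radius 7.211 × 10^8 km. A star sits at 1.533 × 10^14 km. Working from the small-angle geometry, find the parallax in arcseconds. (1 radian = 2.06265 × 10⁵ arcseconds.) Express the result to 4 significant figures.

θ ≈ B/d = (7.211 × 10^8) / (1.533 × 10^14) = 4.7038 × 10^-6 rad.
In arcseconds: 4.7038 × 10^-6 × 206265 = 0.97023″.

0.9702 arcsec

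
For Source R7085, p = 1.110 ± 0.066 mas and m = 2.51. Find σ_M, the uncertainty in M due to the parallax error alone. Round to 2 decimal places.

M = m − 5 log₁₀ d + 5 = m + 5 log₁₀ p + 5, so ∂M/∂p = 5/(p ln 10).
σ_M = (5/ln 10) · (σ_p/p) = 2.1715 × 0.066/1.110 = 2.1715 × 0.059459 = 0.12912.

σ_M = 0.13 mag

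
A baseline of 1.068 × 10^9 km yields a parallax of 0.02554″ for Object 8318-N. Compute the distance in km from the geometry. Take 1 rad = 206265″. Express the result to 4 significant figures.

θ = 0.02554″ = 0.02554/206265 = 1.2382 × 10^-7 rad.
d = B/θ = (1.068 × 10^9) / (1.2382 × 10^-7) = 8.6254 × 10^15 km.

8.625 × 10^15 km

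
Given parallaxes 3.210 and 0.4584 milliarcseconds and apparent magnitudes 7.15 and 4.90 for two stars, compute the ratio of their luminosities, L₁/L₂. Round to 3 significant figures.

d₁ = 1/p₁ = 1/0.003210″ = 311.53 pc; d₂ = 1/p₂ = 1/0.0004584″ = 2181.5 pc.
M₁ = m₁ − 5 log₁₀ d₁ + 5 = 7.15 − 12.4675 + 5 = -0.3175.
M₂ = 4.90 − 16.6938 + 5 = -6.7938.
L₁/L₂ = 10^(0.4(M₂ − M₁)) = 10^(0.4 × (-6.4763)) = 10^(-2.59052) = 0.0025673.

L₁/L₂ = 0.00257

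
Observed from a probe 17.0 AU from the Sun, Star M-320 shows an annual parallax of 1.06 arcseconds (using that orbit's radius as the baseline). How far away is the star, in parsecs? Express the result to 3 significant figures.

With baseline B (in AU) and parallax p (in arcsec), d = B/p parsecs.
d = 17.0 / 1.06 = 16.038 pc.

16.0 pc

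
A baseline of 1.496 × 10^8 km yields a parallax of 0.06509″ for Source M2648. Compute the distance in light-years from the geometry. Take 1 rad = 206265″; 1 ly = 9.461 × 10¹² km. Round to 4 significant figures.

θ = 0.06509″ = 0.06509/206265 = 3.1556 × 10^-7 rad.
d = B/θ = (1.496 × 10^8) / (3.1556 × 10^-7) = 4.7408 × 10^14 km = (4.7408 × 10^14) / (9.461 × 10^12) ly = 50.109 ly.

50.11 ly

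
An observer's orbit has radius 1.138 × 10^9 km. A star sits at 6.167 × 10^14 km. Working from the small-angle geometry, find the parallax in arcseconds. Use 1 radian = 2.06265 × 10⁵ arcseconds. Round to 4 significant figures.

θ ≈ B/d = (1.138 × 10^9) / (6.167 × 10^14) = 1.8453 × 10^-6 rad.
In arcseconds: 1.8453 × 10^-6 × 206265 = 0.38062″.

0.3806 arcsec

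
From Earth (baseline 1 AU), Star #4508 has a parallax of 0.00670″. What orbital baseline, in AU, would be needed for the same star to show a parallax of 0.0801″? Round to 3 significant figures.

Parallax scales linearly with baseline: p ∝ B, so B = p_target / p_Earth × 1 AU.
B = 0.0801 / 0.00670 = 11.955 AU.

12.0 AU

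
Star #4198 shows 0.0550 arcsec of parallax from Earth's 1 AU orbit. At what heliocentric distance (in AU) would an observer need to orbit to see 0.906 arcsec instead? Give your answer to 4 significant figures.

Parallax scales linearly with baseline: p ∝ B, so B = p_target / p_Earth × 1 AU.
B = 0.906 / 0.0550 = 16.473 AU.

16.47 AU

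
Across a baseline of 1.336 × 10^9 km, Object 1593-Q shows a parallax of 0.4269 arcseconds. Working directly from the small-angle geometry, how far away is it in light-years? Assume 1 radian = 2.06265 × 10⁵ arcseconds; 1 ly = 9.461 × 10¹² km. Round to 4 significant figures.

68.23 ly

θ = 0.4269″ = 0.4269/206265 = 2.0697 × 10^-6 rad.
d = B/θ = (1.336 × 10^9) / (2.0697 × 10^-6) = 6.4550 × 10^14 km = (6.4550 × 10^14) / (9.461 × 10^12) ly = 68.227 ly.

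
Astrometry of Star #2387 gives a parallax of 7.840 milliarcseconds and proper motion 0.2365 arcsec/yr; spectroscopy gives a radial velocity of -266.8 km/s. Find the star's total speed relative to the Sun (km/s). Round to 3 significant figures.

303 km/s

d = 1/p = 1/0.007840″ = 127.55 pc.
v_t = 4.740 μ d = 4.740 × 0.2365 × 127.55 = 142.98 km/s.
v = √(v_r² + v_t²) = √((-266.8)² + 142.98²) = √91625.5 = 302.7 km/s.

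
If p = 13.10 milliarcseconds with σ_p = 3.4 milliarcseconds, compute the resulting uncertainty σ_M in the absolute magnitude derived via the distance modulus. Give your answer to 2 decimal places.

M = m − 5 log₁₀ d + 5 = m + 5 log₁₀ p + 5, so ∂M/∂p = 5/(p ln 10).
σ_M = (5/ln 10) · (σ_p/p) = 2.1715 × 3.4/13.10 = 2.1715 × 0.25954 = 0.56359.

σ_M = 0.56 mag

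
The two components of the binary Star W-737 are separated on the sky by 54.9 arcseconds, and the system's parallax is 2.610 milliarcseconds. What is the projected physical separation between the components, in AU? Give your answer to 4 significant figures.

d = 1/p = 1/0.002610″ = 383.14 pc.
At distance d (pc), an angle of θ arcsec spans θ·d AU: s = 54.9 × 383.14 = 21034 AU.

21030 AU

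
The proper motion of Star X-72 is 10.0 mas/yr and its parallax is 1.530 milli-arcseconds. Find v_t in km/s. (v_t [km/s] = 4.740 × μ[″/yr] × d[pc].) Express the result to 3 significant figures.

d = 1/p = 1/0.001530″ = 653.59 pc.
μ = 10.0 mas/yr = 0.0100 ″/yr.
v_t = 4.74 × μ × d = 4.74 × 0.0100 × 653.59 = 30.98 km/s.

31.0 km/s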